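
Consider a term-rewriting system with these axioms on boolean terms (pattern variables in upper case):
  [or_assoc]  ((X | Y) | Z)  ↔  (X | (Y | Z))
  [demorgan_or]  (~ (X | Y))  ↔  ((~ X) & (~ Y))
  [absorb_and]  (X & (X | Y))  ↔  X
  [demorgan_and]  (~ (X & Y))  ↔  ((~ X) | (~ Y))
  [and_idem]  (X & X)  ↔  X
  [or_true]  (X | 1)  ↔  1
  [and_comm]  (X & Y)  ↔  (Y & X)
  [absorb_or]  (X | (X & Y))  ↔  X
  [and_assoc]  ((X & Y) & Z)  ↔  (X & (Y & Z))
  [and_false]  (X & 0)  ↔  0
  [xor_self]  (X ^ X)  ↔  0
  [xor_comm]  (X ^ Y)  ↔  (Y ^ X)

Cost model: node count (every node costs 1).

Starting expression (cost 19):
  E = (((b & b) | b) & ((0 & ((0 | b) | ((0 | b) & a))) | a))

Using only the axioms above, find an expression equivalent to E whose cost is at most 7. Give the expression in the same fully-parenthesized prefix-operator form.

((b | b) & (0 | a))   [cost 7]

(1) (b & b)  =[and_idem →]=  b    ⊢ ((b | b) & ((0 & ((0 | b) | ((0 | b) & a))) | a))
(2) ((0 | b) | ((0 | b) & a))  =[absorb_or →]=  (0 | b)    ⊢ ((b | b) & ((0 & (0 | b)) | a))
(3) (0 & (0 | b))  =[absorb_and →]=  0    ⊢ cost 7, within 7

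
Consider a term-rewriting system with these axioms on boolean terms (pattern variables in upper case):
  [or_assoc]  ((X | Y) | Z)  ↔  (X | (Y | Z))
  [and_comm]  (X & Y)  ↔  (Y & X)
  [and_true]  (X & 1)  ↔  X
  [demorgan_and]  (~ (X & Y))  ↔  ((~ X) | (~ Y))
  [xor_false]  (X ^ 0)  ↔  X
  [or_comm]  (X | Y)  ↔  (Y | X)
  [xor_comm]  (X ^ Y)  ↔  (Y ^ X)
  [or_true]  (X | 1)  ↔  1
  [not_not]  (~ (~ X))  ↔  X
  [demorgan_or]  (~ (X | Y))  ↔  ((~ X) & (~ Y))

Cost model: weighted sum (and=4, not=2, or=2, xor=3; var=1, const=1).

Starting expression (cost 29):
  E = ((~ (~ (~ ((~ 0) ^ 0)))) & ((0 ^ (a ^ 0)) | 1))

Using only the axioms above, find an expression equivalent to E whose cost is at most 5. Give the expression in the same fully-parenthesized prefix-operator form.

(1) ((~ 0) ^ 0)  =[xor_false →]=  (~ 0)    ⊢ ((~ (~ (~ (~ 0)))) & ((0 ^ (a ^ 0)) | 1))
(2) (a ^ 0)  =[xor_false →]=  a    ⊢ ((~ (~ (~ (~ 0)))) & ((0 ^ a) | 1))
(3) (~ (~ (~ (~ 0))))  =[not_not →]=  (~ (~ 0))    ⊢ ((~ (~ 0)) & ((0 ^ a) | 1))
(4) (0 ^ a)  =[xor_comm →]=  (a ^ 0)    ⊢ ((~ (~ 0)) & ((a ^ 0) | 1))
(5) (a ^ 0)  =[xor_false →]=  a    ⊢ ((~ (~ 0)) & (a | 1))
(6) (a | 1)  =[or_true →]=  1    ⊢ ((~ (~ 0)) & 1)
(7) ((~ (~ 0)) & 1)  =[and_true →]=  (~ (~ 0))    ⊢ cost 5, within 5

(~ (~ 0))   [cost 5]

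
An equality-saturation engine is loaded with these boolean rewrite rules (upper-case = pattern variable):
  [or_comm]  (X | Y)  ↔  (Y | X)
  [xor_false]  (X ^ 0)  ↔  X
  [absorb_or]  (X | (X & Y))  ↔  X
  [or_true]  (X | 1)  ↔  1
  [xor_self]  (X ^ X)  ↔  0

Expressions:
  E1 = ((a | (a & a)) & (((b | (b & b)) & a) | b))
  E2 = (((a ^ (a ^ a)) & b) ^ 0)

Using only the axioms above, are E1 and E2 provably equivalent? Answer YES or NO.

step 1: absorb_or (→) rewrites (b | (b & b)) into b, now ((a | (a & a)) & ((b & a) | b))
step 2: or_comm (→) rewrites ((b & a) | b) into (b | (b & a)), now ((a | (a & a)) & (b | (b & a)))
step 3: absorb_or (→) rewrites (a | (a & a)) into a, now (a & (b | (b & a)))
step 4: absorb_or (→) rewrites (b | (b & a)) into b, now (a & b)
step 5: xor_false (←) rewrites a into (a ^ 0), now ((a ^ 0) & b)
step 6: xor_self (←) rewrites 0 into (a ^ a), now ((a ^ (a ^ a)) & b)
step 7: xor_false (←) rewrites ((a ^ (a ^ a)) & b) into (((a ^ (a ^ a)) & b) ^ 0), which is E2

YES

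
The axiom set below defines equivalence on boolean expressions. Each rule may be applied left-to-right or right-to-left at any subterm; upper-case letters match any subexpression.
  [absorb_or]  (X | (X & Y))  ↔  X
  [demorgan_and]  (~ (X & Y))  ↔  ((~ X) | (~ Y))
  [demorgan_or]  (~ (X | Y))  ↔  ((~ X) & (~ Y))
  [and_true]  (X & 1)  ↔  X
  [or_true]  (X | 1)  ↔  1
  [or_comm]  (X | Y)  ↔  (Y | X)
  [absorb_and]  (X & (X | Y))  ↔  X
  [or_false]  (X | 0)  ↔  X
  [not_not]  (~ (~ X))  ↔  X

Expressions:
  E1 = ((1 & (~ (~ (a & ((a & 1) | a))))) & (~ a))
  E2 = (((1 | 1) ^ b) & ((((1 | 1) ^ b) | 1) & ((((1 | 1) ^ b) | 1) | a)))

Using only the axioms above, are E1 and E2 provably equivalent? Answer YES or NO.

NO

Every axiom is a valid identity, so a rewrite proof would force E1 and E2 to agree under every assignment.
At a=0, b=0: E1 = 0 but E2 = 1; they differ, so no derivation exists.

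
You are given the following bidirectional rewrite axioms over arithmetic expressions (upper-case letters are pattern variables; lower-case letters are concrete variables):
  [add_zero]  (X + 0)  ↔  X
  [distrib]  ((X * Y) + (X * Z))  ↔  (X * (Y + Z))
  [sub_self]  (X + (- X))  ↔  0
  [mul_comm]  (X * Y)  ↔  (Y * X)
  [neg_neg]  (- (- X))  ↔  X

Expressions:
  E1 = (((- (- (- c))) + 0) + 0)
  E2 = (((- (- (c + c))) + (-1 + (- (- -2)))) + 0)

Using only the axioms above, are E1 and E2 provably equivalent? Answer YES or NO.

The axioms are sound identities: if E1 ↔* E2 then E1 and E2 evaluate identically under any assignment.
Under c=0: E1 evaluates to 0, E2 to -3. Distinct ⇒ no rewrite sequence connects them.

NO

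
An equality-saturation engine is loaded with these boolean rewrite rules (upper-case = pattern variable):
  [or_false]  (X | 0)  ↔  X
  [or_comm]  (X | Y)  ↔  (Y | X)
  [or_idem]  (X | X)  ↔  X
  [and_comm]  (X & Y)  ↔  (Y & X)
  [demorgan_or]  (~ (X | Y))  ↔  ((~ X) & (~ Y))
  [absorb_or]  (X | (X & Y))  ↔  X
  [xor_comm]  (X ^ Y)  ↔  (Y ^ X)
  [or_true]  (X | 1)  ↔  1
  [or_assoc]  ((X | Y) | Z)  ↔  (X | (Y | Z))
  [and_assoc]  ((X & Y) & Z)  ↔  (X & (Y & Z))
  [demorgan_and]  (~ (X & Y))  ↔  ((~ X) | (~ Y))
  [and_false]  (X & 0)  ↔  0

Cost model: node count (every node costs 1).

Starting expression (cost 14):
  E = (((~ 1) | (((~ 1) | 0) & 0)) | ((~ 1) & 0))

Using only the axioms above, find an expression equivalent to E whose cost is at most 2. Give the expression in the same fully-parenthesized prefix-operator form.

(1) ((~ 1) | 0)  =[or_false →]=  (~ 1)    ⊢ (((~ 1) | ((~ 1) & 0)) | ((~ 1) & 0))
(2) ((~ 1) | ((~ 1) & 0))  =[absorb_or →]=  (~ 1)    ⊢ ((~ 1) | ((~ 1) & 0))
(3) ((~ 1) | ((~ 1) & 0))  =[absorb_or →]=  (~ 1)    ⊢ cost 2, within 2

(~ 1)   [cost 2]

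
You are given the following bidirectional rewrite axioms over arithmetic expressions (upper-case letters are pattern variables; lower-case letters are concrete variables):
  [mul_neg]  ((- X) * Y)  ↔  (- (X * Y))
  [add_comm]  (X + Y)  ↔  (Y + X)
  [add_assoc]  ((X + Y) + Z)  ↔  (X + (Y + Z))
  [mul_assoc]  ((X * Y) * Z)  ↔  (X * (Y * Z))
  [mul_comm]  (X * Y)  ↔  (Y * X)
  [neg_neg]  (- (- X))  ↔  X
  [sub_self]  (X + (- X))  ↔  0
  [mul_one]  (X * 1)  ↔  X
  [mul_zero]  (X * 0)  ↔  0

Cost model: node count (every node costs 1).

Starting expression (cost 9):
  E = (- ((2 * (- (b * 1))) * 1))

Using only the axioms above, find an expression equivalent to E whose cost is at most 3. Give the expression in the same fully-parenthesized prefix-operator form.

(b * 2)   [cost 3]

(1) ((2 * (- (b * 1))) * 1)  =[mul_one →]=  (2 * (- (b * 1)))    ⊢ (- (2 * (- (b * 1))))
(2) (2 * (- (b * 1)))  =[mul_comm →]=  ((- (b * 1)) * 2)    ⊢ (- ((- (b * 1)) * 2))
(3) ((- (b * 1)) * 2)  =[mul_neg →]=  (- ((b * 1) * 2))    ⊢ (- (- ((b * 1) * 2)))
(4) (b * 1)  =[mul_one →]=  b    ⊢ (- (- (b * 2)))
(5) (- (- (b * 2)))  =[neg_neg →]=  (b * 2)    ⊢ cost 3, within 3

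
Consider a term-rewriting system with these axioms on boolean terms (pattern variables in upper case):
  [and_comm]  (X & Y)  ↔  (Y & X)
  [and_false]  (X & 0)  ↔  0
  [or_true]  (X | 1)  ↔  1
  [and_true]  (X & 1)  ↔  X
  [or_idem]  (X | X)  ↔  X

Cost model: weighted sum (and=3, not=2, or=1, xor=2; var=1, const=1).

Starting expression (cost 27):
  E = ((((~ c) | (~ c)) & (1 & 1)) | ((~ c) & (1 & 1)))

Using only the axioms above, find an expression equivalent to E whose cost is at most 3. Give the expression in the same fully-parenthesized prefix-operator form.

(~ c)   [cost 3]

1. [or_idem →] ((~ c) | (~ c))  →  (~ c);  E = (((~ c) & (1 & 1)) | ((~ c) & (1 & 1)))
2. [or_idem →] (((~ c) & (1 & 1)) | ((~ c) & (1 & 1)))  →  ((~ c) & (1 & 1))
3. [and_true →] (1 & 1)  →  1;  E = ((~ c) & 1)
4. [and_true →] ((~ c) & 1)  →  (~ c);  cost 3 ≤ 3, done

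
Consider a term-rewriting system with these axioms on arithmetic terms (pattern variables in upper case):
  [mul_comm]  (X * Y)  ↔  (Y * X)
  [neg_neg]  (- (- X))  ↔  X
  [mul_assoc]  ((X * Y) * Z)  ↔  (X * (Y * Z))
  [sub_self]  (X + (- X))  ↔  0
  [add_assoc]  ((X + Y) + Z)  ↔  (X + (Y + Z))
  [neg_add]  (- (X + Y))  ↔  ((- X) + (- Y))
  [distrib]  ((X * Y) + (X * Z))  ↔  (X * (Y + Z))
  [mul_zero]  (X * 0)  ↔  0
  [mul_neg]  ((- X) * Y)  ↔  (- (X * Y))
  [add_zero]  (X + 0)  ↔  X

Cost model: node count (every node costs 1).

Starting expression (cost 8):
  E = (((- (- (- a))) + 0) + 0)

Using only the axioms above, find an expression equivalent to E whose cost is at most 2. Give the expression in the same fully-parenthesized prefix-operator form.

step 1: neg_neg (→) rewrites (- (- a)) into a, now (((- a) + 0) + 0)
step 2: add_zero (→) rewrites ((- a) + 0) into (- a), now ((- a) + 0)
step 3: add_zero (→) rewrites ((- a) + 0) into (- a), reaching cost 2 (bound 2)

(- a)   [cost 2]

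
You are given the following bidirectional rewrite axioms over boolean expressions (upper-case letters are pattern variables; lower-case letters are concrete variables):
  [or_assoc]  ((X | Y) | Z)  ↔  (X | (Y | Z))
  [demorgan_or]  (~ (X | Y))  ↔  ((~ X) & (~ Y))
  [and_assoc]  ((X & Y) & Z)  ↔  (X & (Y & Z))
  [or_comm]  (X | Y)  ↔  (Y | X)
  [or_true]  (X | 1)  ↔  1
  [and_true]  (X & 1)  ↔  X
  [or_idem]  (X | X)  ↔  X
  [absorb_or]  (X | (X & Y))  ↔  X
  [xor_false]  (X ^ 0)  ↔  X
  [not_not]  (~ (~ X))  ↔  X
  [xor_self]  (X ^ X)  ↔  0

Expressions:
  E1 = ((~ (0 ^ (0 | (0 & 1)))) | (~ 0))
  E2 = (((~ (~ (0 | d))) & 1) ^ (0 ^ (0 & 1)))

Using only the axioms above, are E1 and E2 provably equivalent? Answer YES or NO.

The axioms are sound identities: if E1 ↔* E2 then E1 and E2 evaluate identically under any assignment.
Under d=0: E1 evaluates to 1, E2 to 0. Distinct ⇒ no rewrite sequence connects them.

NO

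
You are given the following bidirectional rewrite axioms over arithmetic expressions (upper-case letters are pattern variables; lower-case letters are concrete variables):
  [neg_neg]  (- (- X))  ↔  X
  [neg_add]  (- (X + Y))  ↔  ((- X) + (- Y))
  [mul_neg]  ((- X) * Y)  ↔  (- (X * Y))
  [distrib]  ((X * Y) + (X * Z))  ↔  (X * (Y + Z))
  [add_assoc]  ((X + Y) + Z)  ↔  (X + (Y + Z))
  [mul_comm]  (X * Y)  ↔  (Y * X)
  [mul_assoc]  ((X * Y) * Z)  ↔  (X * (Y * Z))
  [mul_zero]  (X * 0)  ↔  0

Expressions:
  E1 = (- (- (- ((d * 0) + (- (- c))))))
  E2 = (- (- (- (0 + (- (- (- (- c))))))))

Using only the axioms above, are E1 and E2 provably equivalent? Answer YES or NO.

step 1: mul_zero (→) rewrites (d * 0) into 0, now (- (- (- (0 + (- (- c))))))
step 2: neg_neg (←) rewrites c into (- (- c)), which is E2

YES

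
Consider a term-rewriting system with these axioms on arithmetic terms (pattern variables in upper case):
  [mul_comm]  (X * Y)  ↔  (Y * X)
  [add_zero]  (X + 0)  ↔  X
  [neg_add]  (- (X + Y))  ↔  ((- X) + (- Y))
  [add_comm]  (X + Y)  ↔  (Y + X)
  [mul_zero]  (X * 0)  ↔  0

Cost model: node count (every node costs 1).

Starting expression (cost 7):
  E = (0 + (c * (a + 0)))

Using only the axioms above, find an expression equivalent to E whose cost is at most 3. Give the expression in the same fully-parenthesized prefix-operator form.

(c * a)   [cost 3]

1. [add_comm →] (0 + (c * (a + 0)))  →  ((c * (a + 0)) + 0)
2. [add_zero →] (a + 0)  →  a;  E = ((c * a) + 0)
3. [add_zero →] ((c * a) + 0)  →  (c * a);  cost 3 ≤ 3, done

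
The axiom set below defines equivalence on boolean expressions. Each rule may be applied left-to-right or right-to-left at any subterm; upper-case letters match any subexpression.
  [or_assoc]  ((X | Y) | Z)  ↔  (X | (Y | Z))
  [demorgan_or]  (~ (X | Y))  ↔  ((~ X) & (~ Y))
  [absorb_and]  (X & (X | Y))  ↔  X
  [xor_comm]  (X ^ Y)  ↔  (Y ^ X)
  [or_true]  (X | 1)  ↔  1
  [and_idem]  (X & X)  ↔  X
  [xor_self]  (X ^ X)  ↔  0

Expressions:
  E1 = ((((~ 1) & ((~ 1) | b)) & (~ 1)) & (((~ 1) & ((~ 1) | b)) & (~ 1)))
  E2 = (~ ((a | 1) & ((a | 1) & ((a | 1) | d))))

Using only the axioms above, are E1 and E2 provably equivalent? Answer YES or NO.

YES

step 1: and_idem (→) rewrites ((((~ 1) & ((~ 1) | b)) & (~ 1)) & (((~ 1) & ((~ 1) | b)) & (~ 1))) into (((~ 1) & ((~ 1) | b)) & (~ 1))
step 2: absorb_and (→) rewrites ((~ 1) & ((~ 1) | b)) into (~ 1), now ((~ 1) & (~ 1))
step 3: and_idem (→) rewrites ((~ 1) & (~ 1)) into (~ 1)
step 4: or_true (←) rewrites 1 into (a | 1), now (~ (a | 1))
step 5: and_idem (←) rewrites (a | 1) into ((a | 1) & (a | 1)), now (~ ((a | 1) & (a | 1)))
step 6: absorb_and (←) rewrites (a | 1) into ((a | 1) & ((a | 1) | d)), which is E2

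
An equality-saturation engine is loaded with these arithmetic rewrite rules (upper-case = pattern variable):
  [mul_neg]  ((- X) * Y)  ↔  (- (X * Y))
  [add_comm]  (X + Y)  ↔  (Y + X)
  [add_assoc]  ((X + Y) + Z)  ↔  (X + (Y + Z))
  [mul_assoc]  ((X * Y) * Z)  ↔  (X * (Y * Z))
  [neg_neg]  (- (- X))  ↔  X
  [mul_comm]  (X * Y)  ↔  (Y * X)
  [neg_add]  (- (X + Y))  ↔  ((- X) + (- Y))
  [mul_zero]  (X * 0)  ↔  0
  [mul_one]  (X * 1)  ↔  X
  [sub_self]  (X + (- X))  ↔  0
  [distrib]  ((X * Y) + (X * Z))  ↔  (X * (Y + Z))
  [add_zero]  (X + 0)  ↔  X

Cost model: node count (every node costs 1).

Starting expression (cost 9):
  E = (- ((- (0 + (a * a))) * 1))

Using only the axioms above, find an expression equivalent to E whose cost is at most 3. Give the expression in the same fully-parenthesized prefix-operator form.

(a * a)   [cost 3]

1. [mul_one →] ((- (0 + (a * a))) * 1)  →  (- (0 + (a * a)));  E = (- (- (0 + (a * a))))
2. [add_comm →] (0 + (a * a))  →  ((a * a) + 0);  E = (- (- ((a * a) + 0)))
3. [neg_neg →] (- (- ((a * a) + 0)))  →  ((a * a) + 0)
4. [add_zero →] ((a * a) + 0)  →  (a * a);  cost 3 ≤ 3, done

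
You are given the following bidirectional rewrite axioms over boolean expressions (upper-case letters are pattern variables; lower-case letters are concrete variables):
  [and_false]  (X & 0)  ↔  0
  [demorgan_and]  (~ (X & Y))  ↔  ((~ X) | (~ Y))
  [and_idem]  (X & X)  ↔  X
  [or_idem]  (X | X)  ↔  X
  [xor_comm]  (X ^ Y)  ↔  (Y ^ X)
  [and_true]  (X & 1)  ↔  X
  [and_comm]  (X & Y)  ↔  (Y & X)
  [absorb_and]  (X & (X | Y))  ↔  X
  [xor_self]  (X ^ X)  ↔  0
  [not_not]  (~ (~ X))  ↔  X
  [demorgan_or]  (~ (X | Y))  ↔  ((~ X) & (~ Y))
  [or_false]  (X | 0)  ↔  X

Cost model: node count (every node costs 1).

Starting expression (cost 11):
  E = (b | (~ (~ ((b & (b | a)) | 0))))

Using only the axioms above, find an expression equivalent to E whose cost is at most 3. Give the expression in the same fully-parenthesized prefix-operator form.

(1) (b & (b | a))  =[absorb_and →]=  b    ⊢ (b | (~ (~ (b | 0))))
(2) (b | 0)  =[or_false →]=  b    ⊢ (b | (~ (~ b)))
(3) (~ (~ b))  =[not_not →]=  b    ⊢ cost 3, within 3

(b | b)   [cost 3]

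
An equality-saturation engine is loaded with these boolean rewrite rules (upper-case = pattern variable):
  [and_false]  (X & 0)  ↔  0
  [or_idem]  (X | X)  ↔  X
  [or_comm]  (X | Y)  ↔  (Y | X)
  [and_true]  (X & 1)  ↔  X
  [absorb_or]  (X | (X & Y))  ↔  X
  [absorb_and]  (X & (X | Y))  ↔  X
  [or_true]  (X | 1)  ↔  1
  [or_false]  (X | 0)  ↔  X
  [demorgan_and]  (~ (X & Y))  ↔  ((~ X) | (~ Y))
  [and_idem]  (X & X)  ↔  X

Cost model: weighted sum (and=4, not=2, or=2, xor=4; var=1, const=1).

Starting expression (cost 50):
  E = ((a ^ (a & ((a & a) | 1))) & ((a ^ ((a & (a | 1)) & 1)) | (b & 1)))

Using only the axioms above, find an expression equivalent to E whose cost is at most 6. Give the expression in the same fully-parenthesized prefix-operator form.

(1) ((a & (a | 1)) & 1)  =[and_true →]=  (a & (a | 1))    ⊢ ((a ^ (a & ((a & a) | 1))) & ((a ^ (a & (a | 1))) | (b & 1)))
(2) (a & a)  =[and_idem →]=  a    ⊢ ((a ^ (a & (a | 1))) & ((a ^ (a & (a | 1))) | (b & 1)))
(3) (b & 1)  =[and_true →]=  b    ⊢ ((a ^ (a & (a | 1))) & ((a ^ (a & (a | 1))) | b))
(4) ((a ^ (a & (a | 1))) & ((a ^ (a & (a | 1))) | b))  =[absorb_and →]=  (a ^ (a & (a | 1)))
(5) (a & (a | 1))  =[absorb_and →]=  a    ⊢ cost 6, within 6

(a ^ a)   [cost 6]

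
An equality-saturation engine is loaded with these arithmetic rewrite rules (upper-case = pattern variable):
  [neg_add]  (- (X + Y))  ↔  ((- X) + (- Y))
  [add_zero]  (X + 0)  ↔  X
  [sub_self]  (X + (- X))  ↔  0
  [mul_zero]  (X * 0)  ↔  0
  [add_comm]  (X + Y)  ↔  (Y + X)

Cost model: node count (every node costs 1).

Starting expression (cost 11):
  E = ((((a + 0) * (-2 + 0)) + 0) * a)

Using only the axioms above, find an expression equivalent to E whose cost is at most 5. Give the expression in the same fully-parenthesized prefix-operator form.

((a * -2) * a)   [cost 5]

(1) (((a + 0) * (-2 + 0)) + 0)  =[add_zero →]=  ((a + 0) * (-2 + 0))    ⊢ (((a + 0) * (-2 + 0)) * a)
(2) (-2 + 0)  =[add_zero →]=  -2    ⊢ (((a + 0) * -2) * a)
(3) (a + 0)  =[add_zero →]=  a    ⊢ cost 5, within 5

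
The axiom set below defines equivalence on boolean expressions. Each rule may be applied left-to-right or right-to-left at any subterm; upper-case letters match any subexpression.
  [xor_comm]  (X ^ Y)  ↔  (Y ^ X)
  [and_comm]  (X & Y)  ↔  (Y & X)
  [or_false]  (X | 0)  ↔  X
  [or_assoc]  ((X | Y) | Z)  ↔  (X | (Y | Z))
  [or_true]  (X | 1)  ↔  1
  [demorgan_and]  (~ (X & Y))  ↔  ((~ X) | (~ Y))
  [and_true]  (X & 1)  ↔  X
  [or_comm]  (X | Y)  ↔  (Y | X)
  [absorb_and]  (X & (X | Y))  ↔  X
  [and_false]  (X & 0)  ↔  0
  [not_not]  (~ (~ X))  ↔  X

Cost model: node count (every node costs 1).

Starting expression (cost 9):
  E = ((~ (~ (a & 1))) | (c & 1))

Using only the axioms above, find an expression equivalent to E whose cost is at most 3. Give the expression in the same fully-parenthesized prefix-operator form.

(1) (~ (~ (a & 1)))  =[not_not →]=  (a & 1)    ⊢ ((a & 1) | (c & 1))
(2) (c & 1)  =[and_true →]=  c    ⊢ ((a & 1) | c)
(3) (a & 1)  =[and_true →]=  a    ⊢ cost 3, within 3

(a | c)   [cost 3]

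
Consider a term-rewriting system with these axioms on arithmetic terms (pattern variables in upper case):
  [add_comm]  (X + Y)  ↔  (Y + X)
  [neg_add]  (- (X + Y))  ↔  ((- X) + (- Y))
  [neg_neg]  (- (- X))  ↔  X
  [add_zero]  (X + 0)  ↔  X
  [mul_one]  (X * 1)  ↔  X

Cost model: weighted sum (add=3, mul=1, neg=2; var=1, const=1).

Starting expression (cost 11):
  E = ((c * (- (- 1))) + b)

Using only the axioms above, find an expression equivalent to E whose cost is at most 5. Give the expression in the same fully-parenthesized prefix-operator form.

(c + b)   [cost 5]

(1) (- (- 1))  =[neg_neg →]=  1    ⊢ ((c * 1) + b)
(2) (c * 1)  =[mul_one →]=  c    ⊢ cost 5, within 5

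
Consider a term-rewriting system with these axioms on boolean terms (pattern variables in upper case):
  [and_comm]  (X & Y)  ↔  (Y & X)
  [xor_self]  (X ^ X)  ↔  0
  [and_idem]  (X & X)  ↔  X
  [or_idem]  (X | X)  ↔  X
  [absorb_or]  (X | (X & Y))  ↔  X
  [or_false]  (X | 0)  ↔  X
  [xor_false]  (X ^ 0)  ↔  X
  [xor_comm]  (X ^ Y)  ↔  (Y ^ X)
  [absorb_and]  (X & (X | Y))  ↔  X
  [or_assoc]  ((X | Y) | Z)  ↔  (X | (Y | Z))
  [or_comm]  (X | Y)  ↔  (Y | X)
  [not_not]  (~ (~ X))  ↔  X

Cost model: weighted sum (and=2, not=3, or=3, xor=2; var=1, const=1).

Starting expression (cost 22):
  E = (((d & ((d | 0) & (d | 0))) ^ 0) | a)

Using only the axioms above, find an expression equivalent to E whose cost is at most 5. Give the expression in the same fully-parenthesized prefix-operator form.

(1) ((d | 0) & (d | 0))  =[and_idem →]=  (d | 0)    ⊢ (((d & (d | 0)) ^ 0) | a)
(2) ((d & (d | 0)) ^ 0)  =[xor_false →]=  (d & (d | 0))    ⊢ ((d & (d | 0)) | a)
(3) (d & (d | 0))  =[absorb_and →]=  d    ⊢ cost 5, within 5

(d | a)   [cost 5]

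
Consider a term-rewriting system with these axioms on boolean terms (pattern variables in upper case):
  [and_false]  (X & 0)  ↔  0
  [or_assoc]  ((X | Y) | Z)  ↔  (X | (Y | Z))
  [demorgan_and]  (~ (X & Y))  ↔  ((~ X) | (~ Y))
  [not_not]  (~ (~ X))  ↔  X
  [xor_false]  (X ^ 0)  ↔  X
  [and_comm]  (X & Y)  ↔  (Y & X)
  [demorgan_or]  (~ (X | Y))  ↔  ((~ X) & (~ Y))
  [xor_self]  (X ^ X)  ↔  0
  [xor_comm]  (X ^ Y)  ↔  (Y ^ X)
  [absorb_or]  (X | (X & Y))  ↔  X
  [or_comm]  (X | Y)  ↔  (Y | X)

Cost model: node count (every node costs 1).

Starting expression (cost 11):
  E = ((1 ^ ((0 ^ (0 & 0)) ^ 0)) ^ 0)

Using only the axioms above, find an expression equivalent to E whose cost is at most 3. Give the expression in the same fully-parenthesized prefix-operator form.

(1) ((0 ^ (0 & 0)) ^ 0)  =[xor_false →]=  (0 ^ (0 & 0))    ⊢ ((1 ^ (0 ^ (0 & 0))) ^ 0)
(2) ((1 ^ (0 ^ (0 & 0))) ^ 0)  =[xor_false →]=  (1 ^ (0 ^ (0 & 0)))
(3) (0 & 0)  =[and_false →]=  0    ⊢ (1 ^ (0 ^ 0))
(4) (0 ^ 0)  =[xor_false →]=  0    ⊢ cost 3, within 3

(1 ^ 0)   [cost 3]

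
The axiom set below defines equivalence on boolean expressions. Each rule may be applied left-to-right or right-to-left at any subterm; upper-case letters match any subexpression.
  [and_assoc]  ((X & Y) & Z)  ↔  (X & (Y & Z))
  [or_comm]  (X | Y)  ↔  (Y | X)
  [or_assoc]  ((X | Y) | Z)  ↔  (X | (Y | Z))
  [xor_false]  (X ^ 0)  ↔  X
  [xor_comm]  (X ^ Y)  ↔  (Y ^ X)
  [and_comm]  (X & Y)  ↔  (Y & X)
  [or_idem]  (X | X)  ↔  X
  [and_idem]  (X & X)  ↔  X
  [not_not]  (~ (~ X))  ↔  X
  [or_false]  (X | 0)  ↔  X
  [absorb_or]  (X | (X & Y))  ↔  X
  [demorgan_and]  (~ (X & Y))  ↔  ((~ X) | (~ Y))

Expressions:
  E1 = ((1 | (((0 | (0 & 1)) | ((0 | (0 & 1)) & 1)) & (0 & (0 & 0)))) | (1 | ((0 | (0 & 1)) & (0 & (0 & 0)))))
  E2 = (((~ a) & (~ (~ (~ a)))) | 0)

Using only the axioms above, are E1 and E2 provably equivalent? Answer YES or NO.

NO

All listed rules preserve value, hence provable equivalence implies equal values everywhere; look for a separating assignment.
a=1 gives E1 ↦ 1, E2 ↦ 0; values differ ⇒ not provably equivalent.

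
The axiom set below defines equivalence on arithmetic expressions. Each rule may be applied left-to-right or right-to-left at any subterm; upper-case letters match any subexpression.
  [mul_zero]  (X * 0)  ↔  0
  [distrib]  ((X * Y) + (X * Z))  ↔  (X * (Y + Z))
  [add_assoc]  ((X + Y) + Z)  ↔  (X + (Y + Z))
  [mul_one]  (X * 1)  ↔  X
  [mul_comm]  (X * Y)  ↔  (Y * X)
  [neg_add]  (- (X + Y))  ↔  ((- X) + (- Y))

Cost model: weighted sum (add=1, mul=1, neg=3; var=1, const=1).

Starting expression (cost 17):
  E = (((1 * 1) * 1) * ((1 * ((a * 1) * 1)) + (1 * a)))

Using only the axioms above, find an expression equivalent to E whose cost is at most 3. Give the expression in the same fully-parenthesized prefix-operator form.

(a + a)   [cost 3]

step 1: mul_one (→) rewrites (a * 1) into a, now (((1 * 1) * 1) * ((1 * (a * 1)) + (1 * a)))
step 2: mul_one (→) rewrites (a * 1) into a, now (((1 * 1) * 1) * ((1 * a) + (1 * a)))
step 3: mul_one (→) rewrites (1 * 1) into 1, now ((1 * 1) * ((1 * a) + (1 * a)))
step 4: mul_comm (→) rewrites (1 * a) into (a * 1), now ((1 * 1) * ((a * 1) + (1 * a)))
step 5: mul_one (→) rewrites (a * 1) into a, now ((1 * 1) * (a + (1 * a)))
step 6: mul_one (→) rewrites (1 * 1) into 1, now (1 * (a + (1 * a)))
step 7: mul_comm (→) rewrites (1 * (a + (1 * a))) into ((a + (1 * a)) * 1)
step 8: mul_comm (→) rewrites (1 * a) into (a * 1), now ((a + (a * 1)) * 1)
step 9: mul_one (→) rewrites ((a + (a * 1)) * 1) into (a + (a * 1))
step 10: mul_one (→) rewrites (a * 1) into a, reaching cost 3 (bound 3)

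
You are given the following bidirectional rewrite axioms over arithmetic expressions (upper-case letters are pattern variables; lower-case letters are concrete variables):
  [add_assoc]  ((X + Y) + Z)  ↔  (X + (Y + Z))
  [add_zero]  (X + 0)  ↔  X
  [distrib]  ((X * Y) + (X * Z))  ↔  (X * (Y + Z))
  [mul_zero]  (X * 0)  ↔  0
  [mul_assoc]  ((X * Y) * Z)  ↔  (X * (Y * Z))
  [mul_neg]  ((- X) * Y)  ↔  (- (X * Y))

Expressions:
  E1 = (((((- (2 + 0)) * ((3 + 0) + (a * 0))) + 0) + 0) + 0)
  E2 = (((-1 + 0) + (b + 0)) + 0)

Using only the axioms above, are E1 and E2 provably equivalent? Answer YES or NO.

Every axiom is a valid identity, so a rewrite proof would force E1 and E2 to agree under every assignment.
At a=0, b=0: E1 = -6 but E2 = -1; they differ, so no derivation exists.

NO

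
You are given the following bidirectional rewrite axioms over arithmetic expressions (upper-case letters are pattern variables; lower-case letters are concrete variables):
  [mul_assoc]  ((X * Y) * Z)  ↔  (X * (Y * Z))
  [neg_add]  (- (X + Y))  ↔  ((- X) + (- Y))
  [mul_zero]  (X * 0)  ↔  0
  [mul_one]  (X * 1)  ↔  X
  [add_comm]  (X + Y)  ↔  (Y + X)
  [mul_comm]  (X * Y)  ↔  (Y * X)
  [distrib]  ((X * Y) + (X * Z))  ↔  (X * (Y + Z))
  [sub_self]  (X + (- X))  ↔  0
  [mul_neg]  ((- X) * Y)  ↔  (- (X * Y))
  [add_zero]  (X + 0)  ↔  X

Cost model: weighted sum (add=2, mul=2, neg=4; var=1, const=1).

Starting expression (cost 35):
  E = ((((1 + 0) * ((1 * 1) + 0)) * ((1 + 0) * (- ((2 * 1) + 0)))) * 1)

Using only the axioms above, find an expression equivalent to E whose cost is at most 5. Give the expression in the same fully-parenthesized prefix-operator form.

(- 2)   [cost 5]

1. [mul_one →] ((((1 + 0) * ((1 * 1) + 0)) * ((1 + 0) * (- ((2 * 1) + 0)))) * 1)  →  (((1 + 0) * ((1 * 1) + 0)) * ((1 + 0) * (- ((2 * 1) + 0))))
2. [mul_one →] (2 * 1)  →  2;  E = (((1 + 0) * ((1 * 1) + 0)) * ((1 + 0) * (- (2 + 0))))
3. [add_zero →] ((1 * 1) + 0)  →  (1 * 1);  E = (((1 + 0) * (1 * 1)) * ((1 + 0) * (- (2 + 0))))
4. [add_zero →] (1 + 0)  →  1;  E = (((1 + 0) * (1 * 1)) * (1 * (- (2 + 0))))
5. [mul_comm →] (1 * (- (2 + 0)))  →  ((- (2 + 0)) * 1);  E = (((1 + 0) * (1 * 1)) * ((- (2 + 0)) * 1))
6. [add_zero →] (1 + 0)  →  1;  E = ((1 * (1 * 1)) * ((- (2 + 0)) * 1))
7. [mul_one →] (1 * 1)  →  1;  E = ((1 * 1) * ((- (2 + 0)) * 1))
8. [add_zero →] (2 + 0)  →  2;  E = ((1 * 1) * ((- 2) * 1))
9. [mul_one →] ((- 2) * 1)  →  (- 2);  E = ((1 * 1) * (- 2))
10. [mul_comm →] ((1 * 1) * (- 2))  →  ((- 2) * (1 * 1))
11. [mul_neg →] ((- 2) * (1 * 1))  →  (- (2 * (1 * 1)))
12. [mul_one →] (1 * 1)  →  1;  E = (- (2 * 1))
13. [mul_one →] (2 * 1)  →  2;  cost 5 ≤ 5, done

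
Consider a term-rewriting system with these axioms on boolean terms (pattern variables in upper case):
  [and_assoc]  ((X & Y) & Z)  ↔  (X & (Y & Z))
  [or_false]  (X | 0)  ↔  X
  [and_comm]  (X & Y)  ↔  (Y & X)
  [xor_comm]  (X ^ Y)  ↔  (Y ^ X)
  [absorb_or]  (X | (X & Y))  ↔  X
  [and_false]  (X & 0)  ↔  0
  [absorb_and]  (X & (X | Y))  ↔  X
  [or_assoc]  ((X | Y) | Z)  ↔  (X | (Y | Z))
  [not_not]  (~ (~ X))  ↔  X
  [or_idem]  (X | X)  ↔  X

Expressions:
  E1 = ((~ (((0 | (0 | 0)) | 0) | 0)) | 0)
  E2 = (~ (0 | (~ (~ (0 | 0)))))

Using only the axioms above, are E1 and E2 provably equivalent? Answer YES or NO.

YES

step 1: or_idem (→) rewrites (0 | 0) into 0, now ((~ (((0 | 0) | 0) | 0)) | 0)
step 2: or_false (→) rewrites (((0 | 0) | 0) | 0) into ((0 | 0) | 0), now ((~ ((0 | 0) | 0)) | 0)
step 3: or_false (→) rewrites ((~ ((0 | 0) | 0)) | 0) into (~ ((0 | 0) | 0))
step 4: or_false (→) rewrites ((0 | 0) | 0) into (0 | 0), now (~ (0 | 0))
step 5: or_idem (←) rewrites 0 into (0 | 0), now (~ (0 | (0 | 0)))
step 6: not_not (←) rewrites (0 | 0) into (~ (~ (0 | 0))), which is E2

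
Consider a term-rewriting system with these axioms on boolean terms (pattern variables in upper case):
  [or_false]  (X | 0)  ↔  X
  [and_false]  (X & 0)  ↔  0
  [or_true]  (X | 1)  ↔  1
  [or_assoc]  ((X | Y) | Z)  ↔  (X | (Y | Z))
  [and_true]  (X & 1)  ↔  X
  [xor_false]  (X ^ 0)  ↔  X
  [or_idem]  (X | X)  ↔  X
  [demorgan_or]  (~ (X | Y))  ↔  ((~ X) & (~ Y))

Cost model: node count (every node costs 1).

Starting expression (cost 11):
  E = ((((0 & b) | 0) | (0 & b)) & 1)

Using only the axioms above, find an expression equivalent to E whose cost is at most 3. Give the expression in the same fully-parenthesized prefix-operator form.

step 1: or_false (→) rewrites ((0 & b) | 0) into (0 & b), now (((0 & b) | (0 & b)) & 1)
step 2: and_true (→) rewrites (((0 & b) | (0 & b)) & 1) into ((0 & b) | (0 & b))
step 3: or_idem (→) rewrites ((0 & b) | (0 & b)) into (0 & b), reaching cost 3 (bound 3)

(0 & b)   [cost 3]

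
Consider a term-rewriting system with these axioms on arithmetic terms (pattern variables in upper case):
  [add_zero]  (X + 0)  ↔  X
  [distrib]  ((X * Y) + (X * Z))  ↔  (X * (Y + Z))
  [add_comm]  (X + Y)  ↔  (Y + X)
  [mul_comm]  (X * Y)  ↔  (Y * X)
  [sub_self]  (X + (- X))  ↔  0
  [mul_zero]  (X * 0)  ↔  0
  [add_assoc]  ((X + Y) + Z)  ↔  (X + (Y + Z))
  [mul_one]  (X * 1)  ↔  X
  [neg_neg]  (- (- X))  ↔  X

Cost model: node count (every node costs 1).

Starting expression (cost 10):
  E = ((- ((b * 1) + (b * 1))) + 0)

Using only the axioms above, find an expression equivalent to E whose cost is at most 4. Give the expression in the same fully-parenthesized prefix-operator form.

step 1: add_zero (→) rewrites ((- ((b * 1) + (b * 1))) + 0) into (- ((b * 1) + (b * 1)))
step 2: mul_one (→) rewrites (b * 1) into b, now (- (b + (b * 1)))
step 3: mul_one (→) rewrites (b * 1) into b, reaching cost 4 (bound 4)

(- (b + b))   [cost 4]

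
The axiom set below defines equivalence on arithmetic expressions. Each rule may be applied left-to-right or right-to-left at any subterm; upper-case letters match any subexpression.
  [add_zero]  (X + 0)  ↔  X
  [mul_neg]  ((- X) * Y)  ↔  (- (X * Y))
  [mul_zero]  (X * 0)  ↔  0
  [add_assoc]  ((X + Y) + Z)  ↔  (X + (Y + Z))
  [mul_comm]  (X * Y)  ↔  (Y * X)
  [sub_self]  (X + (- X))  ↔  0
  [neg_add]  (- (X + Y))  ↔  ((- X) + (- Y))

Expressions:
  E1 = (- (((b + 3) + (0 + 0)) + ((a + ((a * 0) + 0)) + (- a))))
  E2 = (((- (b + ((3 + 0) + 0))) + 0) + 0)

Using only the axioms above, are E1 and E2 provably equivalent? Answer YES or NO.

YES

1. [add_zero →] ((a * 0) + 0)  →  (a * 0);  E1 = (- (((b + 3) + (0 + 0)) + ((a + (a * 0)) + (- a))))
2. [add_zero →] (0 + 0)  →  0;  E1 = (- (((b + 3) + 0) + ((a + (a * 0)) + (- a))))
3. [add_zero →] ((b + 3) + 0)  →  (b + 3);  E1 = (- ((b + 3) + ((a + (a * 0)) + (- a))))
4. [mul_zero →] (a * 0)  →  0;  E1 = (- ((b + 3) + ((a + 0) + (- a))))
5. [add_zero →] (a + 0)  →  a;  E1 = (- ((b + 3) + (a + (- a))))
6. [sub_self →] (a + (- a))  →  0;  E1 = (- ((b + 3) + 0))
7. [add_zero →] ((b + 3) + 0)  →  (b + 3);  E1 = (- (b + 3))
8. [add_zero ←] 3  →  (3 + 0);  E1 = (- (b + (3 + 0)))
9. [add_zero ←] 3  →  (3 + 0);  E1 = (- (b + ((3 + 0) + 0)))
10. [add_zero ←] (- (b + ((3 + 0) + 0)))  →  ((- (b + ((3 + 0) + 0))) + 0)
11. [add_zero ←] (- (b + ((3 + 0) + 0)))  →  ((- (b + ((3 + 0) + 0))) + 0);  this is E2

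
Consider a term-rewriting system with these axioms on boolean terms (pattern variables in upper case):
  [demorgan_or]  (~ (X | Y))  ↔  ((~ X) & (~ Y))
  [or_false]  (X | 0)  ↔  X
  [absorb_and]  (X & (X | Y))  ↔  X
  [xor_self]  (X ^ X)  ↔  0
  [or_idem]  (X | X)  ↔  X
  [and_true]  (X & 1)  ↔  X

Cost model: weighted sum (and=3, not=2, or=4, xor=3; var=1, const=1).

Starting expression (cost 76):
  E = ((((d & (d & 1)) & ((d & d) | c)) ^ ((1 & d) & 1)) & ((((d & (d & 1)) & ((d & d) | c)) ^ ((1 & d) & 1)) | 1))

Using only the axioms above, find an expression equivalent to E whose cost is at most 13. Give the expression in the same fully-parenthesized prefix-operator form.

((d & d) ^ (1 & d))   [cost 13]

1. [absorb_and →] ((((d & (d & 1)) & ((d & d) | c)) ^ ((1 & d) & 1)) & ((((d & (d & 1)) & ((d & d) | c)) ^ ((1 & d) & 1)) | 1))  →  (((d & (d & 1)) & ((d & d) | c)) ^ ((1 & d) & 1))
2. [and_true →] (d & 1)  →  d;  E = (((d & d) & ((d & d) | c)) ^ ((1 & d) & 1))
3. [and_true →] ((1 & d) & 1)  →  (1 & d);  E = (((d & d) & ((d & d) | c)) ^ (1 & d))
4. [absorb_and →] ((d & d) & ((d & d) | c))  →  (d & d);  cost 13 ≤ 13, done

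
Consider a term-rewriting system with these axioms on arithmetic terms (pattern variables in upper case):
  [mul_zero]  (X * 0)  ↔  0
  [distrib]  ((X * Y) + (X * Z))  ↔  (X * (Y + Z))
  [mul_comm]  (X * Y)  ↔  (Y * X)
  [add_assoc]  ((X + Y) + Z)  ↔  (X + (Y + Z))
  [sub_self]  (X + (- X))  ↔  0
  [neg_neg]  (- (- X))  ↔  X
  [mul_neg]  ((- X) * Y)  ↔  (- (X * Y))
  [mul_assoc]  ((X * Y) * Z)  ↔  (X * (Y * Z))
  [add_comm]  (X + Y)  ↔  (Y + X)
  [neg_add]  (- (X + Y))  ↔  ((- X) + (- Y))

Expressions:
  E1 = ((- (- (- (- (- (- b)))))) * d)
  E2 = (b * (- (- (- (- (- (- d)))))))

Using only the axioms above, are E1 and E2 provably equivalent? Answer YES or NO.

1. [neg_neg →] (- (- (- (- (- b)))))  →  (- (- (- b)));  E1 = ((- (- (- (- b)))) * d)
2. [neg_neg →] (- (- (- (- b))))  →  (- (- b));  E1 = ((- (- b)) * d)
3. [neg_neg →] (- (- b))  →  b;  E1 = (b * d)
4. [neg_neg ←] d  →  (- (- d));  E1 = (b * (- (- d)))
5. [neg_neg ←] (- (- d))  →  (- (- (- (- d))));  E1 = (b * (- (- (- (- d)))))
6. [neg_neg ←] (- d)  →  (- (- (- d)));  this is E2

YES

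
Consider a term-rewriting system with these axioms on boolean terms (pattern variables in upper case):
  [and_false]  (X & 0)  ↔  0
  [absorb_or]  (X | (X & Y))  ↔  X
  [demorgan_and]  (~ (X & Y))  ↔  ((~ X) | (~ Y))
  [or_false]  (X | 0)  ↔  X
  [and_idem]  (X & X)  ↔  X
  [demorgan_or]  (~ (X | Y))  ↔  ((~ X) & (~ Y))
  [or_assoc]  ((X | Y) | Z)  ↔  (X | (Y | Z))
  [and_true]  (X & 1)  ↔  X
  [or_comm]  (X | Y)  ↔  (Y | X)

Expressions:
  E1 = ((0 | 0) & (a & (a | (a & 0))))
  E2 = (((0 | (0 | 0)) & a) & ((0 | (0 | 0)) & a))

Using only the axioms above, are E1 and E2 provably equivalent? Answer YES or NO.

YES

(1) (0 | 0)  =[or_false →]=  0    ⊢ (0 & (a & (a | (a & 0))))
(2) (a | (a & 0))  =[absorb_or →]=  a    ⊢ (0 & (a & a))
(3) (a & a)  =[and_idem →]=  a    ⊢ (0 & a)
(4) 0  =[or_false ←]=  (0 | 0)    ⊢ ((0 | 0) & a)
(5) 0  =[or_false ←]=  (0 | 0)    ⊢ ((0 | (0 | 0)) & a)
(6) ((0 | (0 | 0)) & a)  =[and_idem ←]=  (((0 | (0 | 0)) & a) & ((0 | (0 | 0)) & a))    ⊢ E2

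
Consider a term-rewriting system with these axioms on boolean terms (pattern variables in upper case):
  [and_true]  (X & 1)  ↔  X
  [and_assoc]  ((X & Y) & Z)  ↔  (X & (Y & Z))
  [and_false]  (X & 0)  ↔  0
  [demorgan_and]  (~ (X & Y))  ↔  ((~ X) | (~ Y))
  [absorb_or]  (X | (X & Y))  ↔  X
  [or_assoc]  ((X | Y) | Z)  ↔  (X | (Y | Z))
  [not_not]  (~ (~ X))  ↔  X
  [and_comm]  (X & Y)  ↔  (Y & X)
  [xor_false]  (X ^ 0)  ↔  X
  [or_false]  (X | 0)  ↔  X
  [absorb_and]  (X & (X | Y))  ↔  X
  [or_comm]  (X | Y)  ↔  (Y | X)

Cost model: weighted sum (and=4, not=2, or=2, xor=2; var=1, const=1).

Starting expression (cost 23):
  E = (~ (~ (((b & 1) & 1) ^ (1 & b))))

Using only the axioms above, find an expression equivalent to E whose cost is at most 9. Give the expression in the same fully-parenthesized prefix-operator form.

(b ^ (1 & b))   [cost 9]

step 1: and_true (→) rewrites ((b & 1) & 1) into (b & 1), now (~ (~ ((b & 1) ^ (1 & b))))
step 2: and_true (→) rewrites (b & 1) into b, now (~ (~ (b ^ (1 & b))))
step 3: not_not (→) rewrites (~ (~ (b ^ (1 & b)))) into (b ^ (1 & b)), reaching cost 9 (bound 9)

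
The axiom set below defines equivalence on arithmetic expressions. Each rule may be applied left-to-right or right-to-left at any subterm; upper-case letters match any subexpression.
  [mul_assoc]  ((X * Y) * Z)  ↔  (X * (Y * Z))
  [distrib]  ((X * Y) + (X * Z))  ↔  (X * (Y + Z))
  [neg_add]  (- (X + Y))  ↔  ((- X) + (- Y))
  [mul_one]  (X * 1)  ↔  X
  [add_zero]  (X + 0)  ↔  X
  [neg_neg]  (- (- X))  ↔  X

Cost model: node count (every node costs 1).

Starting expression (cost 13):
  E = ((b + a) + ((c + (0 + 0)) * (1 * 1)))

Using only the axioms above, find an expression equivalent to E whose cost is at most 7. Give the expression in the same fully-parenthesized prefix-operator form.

((b + a) + (c + 0))   [cost 7]

(1) (0 + 0)  =[add_zero →]=  0    ⊢ ((b + a) + ((c + 0) * (1 * 1)))
(2) (1 * 1)  =[mul_one →]=  1    ⊢ ((b + a) + ((c + 0) * 1))
(3) ((c + 0) * 1)  =[mul_one →]=  (c + 0)    ⊢ cost 7, within 7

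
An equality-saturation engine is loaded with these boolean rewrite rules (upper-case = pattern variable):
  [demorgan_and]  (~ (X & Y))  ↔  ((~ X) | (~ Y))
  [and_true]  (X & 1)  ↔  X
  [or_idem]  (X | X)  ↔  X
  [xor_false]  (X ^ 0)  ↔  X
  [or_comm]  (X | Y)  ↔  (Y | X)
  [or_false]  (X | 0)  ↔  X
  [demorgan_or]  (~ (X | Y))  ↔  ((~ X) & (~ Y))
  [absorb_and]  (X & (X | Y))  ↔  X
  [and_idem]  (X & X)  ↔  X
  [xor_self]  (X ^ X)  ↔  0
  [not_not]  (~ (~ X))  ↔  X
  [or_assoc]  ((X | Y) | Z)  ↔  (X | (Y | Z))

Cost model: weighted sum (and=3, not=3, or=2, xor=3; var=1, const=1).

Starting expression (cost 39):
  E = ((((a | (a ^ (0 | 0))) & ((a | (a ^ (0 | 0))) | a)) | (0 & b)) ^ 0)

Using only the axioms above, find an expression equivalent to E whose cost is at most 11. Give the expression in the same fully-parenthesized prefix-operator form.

((a | a) | (0 & b))   [cost 11]

1. [absorb_and →] ((a | (a ^ (0 | 0))) & ((a | (a ^ (0 | 0))) | a))  →  (a | (a ^ (0 | 0)));  E = (((a | (a ^ (0 | 0))) | (0 & b)) ^ 0)
2. [xor_false →] (((a | (a ^ (0 | 0))) | (0 & b)) ^ 0)  →  ((a | (a ^ (0 | 0))) | (0 & b))
3. [or_idem →] (0 | 0)  →  0;  E = ((a | (a ^ 0)) | (0 & b))
4. [xor_false →] (a ^ 0)  →  a;  cost 11 ≤ 11, done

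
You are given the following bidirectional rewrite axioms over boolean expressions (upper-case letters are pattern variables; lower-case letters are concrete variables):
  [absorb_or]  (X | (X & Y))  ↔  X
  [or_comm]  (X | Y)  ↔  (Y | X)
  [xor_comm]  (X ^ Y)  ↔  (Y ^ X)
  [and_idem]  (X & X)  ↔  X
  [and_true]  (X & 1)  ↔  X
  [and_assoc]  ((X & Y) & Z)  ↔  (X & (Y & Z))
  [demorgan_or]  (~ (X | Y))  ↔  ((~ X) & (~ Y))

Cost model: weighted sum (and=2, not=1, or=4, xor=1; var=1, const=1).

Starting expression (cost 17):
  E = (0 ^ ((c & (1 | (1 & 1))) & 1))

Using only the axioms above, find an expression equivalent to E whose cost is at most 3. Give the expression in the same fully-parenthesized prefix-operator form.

(1) (1 | (1 & 1))  =[absorb_or →]=  1    ⊢ (0 ^ ((c & 1) & 1))
(2) (c & 1)  =[and_true →]=  c    ⊢ (0 ^ (c & 1))
(3) (c & 1)  =[and_true →]=  c    ⊢ cost 3, within 3

(0 ^ c)   [cost 3]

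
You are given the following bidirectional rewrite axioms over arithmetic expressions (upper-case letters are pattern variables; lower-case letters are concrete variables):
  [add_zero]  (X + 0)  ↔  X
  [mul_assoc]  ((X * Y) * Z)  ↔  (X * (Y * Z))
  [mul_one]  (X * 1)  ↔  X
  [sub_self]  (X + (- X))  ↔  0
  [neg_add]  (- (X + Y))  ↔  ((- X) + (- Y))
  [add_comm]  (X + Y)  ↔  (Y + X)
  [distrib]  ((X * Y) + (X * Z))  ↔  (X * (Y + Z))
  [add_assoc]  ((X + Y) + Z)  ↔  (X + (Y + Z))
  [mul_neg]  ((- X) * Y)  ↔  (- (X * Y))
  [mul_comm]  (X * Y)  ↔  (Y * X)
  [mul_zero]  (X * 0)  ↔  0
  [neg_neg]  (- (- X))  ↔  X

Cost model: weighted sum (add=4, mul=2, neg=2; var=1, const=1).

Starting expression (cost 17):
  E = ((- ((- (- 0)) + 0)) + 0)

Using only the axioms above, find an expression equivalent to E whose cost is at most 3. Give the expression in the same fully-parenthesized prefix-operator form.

(- 0)   [cost 3]

(1) ((- ((- (- 0)) + 0)) + 0)  =[add_zero →]=  (- ((- (- 0)) + 0))
(2) ((- (- 0)) + 0)  =[add_zero →]=  (- (- 0))    ⊢ (- (- (- 0)))
(3) (- (- (- 0)))  =[neg_neg →]=  (- 0)    ⊢ cost 3, within 3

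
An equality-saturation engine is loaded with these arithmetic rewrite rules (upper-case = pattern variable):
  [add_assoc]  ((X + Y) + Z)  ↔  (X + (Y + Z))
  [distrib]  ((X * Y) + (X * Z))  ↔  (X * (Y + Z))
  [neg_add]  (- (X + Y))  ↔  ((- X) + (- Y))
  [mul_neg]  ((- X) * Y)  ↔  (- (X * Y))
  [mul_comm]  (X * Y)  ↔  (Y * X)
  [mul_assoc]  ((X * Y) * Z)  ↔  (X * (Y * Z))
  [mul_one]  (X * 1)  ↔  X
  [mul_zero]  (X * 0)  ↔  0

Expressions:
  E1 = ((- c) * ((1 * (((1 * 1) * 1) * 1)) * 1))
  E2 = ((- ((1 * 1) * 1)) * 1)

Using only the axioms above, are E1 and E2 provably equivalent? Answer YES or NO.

The axioms are sound identities: if E1 ↔* E2 then E1 and E2 evaluate identically under any assignment.
Under c=0: E1 evaluates to 0, E2 to -1. Distinct ⇒ no rewrite sequence connects them.

NO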